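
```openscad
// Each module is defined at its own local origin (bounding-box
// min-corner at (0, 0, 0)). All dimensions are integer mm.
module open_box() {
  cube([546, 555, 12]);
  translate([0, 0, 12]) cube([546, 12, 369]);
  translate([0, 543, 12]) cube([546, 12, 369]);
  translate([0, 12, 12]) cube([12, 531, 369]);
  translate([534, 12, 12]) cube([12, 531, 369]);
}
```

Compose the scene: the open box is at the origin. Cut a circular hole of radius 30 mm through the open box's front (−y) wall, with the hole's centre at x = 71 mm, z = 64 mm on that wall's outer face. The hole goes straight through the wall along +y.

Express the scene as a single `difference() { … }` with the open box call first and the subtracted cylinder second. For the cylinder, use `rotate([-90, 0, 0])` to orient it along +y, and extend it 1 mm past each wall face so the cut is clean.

difference() {
  open_box();
  translate([71, -1, 64]) rotate([-90, 0, 0]) cylinder(h = 14, r = 30);
}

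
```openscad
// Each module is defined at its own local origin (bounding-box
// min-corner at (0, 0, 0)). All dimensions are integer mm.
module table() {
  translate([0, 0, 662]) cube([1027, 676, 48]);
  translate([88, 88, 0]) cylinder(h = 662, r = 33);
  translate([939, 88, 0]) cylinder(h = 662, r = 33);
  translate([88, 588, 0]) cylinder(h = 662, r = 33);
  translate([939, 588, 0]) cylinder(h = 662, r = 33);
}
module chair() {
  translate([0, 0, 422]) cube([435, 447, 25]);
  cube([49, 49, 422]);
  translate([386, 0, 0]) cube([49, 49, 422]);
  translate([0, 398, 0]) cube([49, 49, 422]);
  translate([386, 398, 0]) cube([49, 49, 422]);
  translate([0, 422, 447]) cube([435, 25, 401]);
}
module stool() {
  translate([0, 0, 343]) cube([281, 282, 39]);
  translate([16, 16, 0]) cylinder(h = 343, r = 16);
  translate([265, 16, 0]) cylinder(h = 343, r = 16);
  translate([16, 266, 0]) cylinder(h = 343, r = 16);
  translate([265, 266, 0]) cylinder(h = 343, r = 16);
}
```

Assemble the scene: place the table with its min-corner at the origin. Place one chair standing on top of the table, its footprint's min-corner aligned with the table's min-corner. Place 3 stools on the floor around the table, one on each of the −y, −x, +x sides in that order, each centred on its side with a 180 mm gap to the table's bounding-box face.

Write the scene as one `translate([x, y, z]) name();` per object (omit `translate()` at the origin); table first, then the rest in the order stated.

table();
translate([0, 0, 710]) chair();
translate([373, -462, 0]) stool();
translate([-461, 197, 0]) stool();
translate([1207, 197, 0]) stool();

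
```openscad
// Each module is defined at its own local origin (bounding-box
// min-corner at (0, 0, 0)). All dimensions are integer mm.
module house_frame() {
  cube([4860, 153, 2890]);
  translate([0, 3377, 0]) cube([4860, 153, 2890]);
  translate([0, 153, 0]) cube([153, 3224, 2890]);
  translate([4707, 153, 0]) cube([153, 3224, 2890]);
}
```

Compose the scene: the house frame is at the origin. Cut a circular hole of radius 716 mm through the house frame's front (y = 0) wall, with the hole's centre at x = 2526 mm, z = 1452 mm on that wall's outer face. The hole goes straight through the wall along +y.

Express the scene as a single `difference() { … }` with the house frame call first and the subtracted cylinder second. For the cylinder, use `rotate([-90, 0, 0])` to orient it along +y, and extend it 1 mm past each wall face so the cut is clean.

difference() {
  house_frame();
  translate([2526, -1, 1452]) rotate([-90, 0, 0]) cylinder(h = 155, r = 716);
}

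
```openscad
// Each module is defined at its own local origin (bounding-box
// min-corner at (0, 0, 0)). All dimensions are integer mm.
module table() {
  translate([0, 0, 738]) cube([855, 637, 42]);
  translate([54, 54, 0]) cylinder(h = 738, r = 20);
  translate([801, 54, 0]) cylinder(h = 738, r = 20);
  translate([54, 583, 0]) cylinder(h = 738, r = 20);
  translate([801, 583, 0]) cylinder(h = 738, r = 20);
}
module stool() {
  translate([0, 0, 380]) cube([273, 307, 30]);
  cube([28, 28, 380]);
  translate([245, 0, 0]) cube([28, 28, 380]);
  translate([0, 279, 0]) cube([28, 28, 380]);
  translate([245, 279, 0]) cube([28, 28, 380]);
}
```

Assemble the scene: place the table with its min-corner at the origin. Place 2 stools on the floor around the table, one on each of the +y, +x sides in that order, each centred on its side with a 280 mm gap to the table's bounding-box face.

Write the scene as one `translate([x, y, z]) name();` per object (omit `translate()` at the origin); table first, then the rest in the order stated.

table();
translate([291, 917, 0]) stool();
translate([1135, 165, 0]) stool();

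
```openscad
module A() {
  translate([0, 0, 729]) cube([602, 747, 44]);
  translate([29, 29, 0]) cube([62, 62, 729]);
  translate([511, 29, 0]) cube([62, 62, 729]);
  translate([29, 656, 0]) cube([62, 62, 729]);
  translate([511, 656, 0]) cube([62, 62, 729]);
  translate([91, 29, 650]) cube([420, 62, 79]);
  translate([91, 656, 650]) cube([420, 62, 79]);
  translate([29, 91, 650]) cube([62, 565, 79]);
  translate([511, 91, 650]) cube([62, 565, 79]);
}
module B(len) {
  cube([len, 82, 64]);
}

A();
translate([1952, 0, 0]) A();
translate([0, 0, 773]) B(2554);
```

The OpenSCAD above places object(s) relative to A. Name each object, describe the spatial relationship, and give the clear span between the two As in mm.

A is a table. B is a beam. A beam spans the tops of two tables. The clear span between the two tables is 1350 mm.

Second table starts at x = 1952; first ends at x = 602; clear span = 1952 − 602 = 1350 mm.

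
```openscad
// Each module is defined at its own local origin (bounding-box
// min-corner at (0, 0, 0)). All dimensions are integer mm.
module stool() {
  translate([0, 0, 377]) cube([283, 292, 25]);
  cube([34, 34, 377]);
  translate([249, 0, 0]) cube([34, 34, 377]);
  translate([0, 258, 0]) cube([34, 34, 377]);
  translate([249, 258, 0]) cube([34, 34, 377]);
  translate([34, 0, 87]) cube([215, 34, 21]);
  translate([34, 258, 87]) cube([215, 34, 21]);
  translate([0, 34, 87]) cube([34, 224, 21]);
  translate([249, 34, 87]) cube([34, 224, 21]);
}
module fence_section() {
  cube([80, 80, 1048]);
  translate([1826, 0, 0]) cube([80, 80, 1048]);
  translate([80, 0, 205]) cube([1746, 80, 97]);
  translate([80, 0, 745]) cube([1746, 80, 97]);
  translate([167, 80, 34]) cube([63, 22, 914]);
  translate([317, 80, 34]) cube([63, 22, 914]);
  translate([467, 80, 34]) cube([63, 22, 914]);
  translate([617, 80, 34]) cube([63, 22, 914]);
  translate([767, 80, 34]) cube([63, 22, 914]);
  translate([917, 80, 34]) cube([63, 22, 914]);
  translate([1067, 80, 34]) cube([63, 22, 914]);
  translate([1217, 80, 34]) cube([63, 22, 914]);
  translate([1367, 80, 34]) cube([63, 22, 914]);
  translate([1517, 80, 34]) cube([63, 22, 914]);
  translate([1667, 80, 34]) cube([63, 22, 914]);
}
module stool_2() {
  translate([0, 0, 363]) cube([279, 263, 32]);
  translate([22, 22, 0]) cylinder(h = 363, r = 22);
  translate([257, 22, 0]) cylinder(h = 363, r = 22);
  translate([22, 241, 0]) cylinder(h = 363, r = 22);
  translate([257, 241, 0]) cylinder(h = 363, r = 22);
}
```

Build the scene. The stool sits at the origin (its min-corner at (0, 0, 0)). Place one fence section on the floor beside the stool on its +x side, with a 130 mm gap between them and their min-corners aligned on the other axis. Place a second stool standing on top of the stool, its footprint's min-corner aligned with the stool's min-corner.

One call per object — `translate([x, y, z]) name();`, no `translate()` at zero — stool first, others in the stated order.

stool();
translate([413, 0, 0]) fence_section();
translate([0, 0, 402]) stool_2();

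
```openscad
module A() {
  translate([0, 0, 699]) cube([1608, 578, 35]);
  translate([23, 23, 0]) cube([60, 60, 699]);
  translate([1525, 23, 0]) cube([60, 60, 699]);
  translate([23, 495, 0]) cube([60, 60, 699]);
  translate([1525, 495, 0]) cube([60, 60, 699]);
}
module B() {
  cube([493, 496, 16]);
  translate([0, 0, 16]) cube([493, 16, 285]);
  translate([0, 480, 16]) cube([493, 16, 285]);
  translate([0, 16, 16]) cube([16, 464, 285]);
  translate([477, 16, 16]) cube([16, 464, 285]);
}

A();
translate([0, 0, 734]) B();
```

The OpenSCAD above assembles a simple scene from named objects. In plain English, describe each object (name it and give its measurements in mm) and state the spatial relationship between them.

A is a table: top 1608 mm (x) × 578 mm (y), 35 mm thick, upper face at z = 734 mm, on four 60×60 mm square legs, each inset 23 mm from the nearest pair of top edges, running from z = 0 to the bottom of the top.

B is an open-topped rectangular box: outside dimensions 493×496×301 mm, with a uniform wall and base thickness of 16 mm. The base is a full 493×496 slab on the floor; four walls sit on top of the base. The front and back walls (the −y and +y sides) span the full width; the two side walls fit between them.

The open box is on top of the table.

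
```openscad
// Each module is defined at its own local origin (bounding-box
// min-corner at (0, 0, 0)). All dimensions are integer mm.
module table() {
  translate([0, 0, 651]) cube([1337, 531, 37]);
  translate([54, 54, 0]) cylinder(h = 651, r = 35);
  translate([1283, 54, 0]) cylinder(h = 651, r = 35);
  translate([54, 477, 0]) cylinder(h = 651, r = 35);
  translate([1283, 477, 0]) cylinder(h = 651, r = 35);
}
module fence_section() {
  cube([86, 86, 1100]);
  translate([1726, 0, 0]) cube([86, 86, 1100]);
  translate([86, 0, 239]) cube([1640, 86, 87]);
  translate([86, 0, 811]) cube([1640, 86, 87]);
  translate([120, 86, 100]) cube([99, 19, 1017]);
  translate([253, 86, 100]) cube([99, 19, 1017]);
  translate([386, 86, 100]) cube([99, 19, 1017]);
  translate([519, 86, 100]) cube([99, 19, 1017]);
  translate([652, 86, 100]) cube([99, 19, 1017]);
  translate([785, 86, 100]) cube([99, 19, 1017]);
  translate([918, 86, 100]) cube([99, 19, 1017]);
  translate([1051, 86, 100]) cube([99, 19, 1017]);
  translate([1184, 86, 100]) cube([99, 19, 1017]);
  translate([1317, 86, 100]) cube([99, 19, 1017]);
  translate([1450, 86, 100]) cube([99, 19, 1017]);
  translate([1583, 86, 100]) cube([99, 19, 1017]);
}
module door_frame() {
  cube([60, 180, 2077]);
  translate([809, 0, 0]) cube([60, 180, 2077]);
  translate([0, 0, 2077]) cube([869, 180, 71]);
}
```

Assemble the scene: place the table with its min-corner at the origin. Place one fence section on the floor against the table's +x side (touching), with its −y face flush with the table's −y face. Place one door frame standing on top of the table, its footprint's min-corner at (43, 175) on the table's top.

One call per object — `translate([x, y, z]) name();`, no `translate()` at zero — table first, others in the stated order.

table();
translate([1337, 0, 0]) fence_section();
translate([43, 175, 688]) door_frame();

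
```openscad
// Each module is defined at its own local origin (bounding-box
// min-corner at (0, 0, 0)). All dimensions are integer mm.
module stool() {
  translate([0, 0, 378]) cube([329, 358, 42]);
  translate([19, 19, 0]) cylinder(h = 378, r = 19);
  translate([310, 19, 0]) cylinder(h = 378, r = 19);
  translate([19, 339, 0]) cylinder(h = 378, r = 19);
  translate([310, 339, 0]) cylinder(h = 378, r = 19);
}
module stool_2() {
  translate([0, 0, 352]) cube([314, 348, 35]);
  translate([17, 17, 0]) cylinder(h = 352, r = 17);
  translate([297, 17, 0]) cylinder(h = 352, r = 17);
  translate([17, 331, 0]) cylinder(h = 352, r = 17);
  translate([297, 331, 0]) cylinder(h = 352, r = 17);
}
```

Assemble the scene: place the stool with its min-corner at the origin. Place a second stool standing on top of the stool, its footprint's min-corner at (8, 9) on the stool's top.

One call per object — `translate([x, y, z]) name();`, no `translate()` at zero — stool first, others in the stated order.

stool();
translate([8, 9, 420]) stool_2();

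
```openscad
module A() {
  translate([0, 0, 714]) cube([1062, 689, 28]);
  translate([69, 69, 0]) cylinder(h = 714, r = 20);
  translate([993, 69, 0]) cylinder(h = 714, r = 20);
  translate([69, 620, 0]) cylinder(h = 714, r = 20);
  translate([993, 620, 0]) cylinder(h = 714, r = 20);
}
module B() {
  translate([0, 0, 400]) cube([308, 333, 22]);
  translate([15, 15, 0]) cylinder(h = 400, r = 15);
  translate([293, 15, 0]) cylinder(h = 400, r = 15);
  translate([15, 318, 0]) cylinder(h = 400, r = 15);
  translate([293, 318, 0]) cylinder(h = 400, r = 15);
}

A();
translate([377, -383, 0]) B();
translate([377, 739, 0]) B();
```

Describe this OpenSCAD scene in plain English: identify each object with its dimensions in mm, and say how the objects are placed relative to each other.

A is a rectangular dining table. The top is 1062×689×28 mm with its upper surface at z = 742 mm. It stands on four round legs of 40 mm diameter, each leg's bounding box inset 49 mm from the nearest pair of top edges, running from the floor to the underside of the top.

B is a simple wooden stool: a rectangular seat 308 mm (x) by 333 mm (y), 22 mm thick, top face at z = 422 mm, on four round legs, each 30 mm in diameter. The legs rest on z = 0, each leg's axis is inset half a diameter from the nearest pair of seat edges (so the leg's bounding box is flush with the corner).

Two stools sit around the table at the −y, +y sides.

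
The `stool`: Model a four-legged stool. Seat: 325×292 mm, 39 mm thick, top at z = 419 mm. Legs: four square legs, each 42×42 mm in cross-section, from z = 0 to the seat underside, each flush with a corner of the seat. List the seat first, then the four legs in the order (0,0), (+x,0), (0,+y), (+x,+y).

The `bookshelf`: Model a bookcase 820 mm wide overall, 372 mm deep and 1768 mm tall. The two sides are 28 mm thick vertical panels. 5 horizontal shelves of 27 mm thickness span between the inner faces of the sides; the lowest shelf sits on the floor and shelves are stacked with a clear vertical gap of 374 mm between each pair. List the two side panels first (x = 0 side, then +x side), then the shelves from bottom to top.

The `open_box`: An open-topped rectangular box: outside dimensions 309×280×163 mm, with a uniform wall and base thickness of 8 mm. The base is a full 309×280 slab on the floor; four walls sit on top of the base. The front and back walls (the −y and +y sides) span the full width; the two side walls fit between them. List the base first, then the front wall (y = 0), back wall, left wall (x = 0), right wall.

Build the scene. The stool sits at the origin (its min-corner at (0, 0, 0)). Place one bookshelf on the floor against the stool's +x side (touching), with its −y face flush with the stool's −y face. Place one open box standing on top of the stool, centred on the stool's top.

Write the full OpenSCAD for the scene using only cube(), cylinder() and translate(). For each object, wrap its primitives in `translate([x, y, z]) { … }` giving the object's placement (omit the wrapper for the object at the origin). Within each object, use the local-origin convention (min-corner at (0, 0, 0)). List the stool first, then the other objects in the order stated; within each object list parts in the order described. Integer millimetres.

translate([0, 0, 380]) cube([325, 292, 39]);
cube([42, 42, 380]);
translate([283, 0, 0]) cube([42, 42, 380]);
translate([0, 250, 0]) cube([42, 42, 380]);
translate([283, 250, 0]) cube([42, 42, 380]);
translate([325, 0, 0]) {
  cube([28, 372, 1768]);
  translate([792, 0, 0]) cube([28, 372, 1768]);
  translate([28, 0, 0]) cube([764, 372, 27]);
  translate([28, 0, 401]) cube([764, 372, 27]);
  translate([28, 0, 802]) cube([764, 372, 27]);
  translate([28, 0, 1203]) cube([764, 372, 27]);
  translate([28, 0, 1604]) cube([764, 372, 27]);
}
translate([8, 6, 419]) {
  cube([309, 280, 8]);
  translate([0, 0, 8]) cube([309, 8, 155]);
  translate([0, 272, 8]) cube([309, 8, 155]);
  translate([0, 8, 8]) cube([8, 264, 155]);
  translate([301, 8, 8]) cube([8, 264, 155]);
}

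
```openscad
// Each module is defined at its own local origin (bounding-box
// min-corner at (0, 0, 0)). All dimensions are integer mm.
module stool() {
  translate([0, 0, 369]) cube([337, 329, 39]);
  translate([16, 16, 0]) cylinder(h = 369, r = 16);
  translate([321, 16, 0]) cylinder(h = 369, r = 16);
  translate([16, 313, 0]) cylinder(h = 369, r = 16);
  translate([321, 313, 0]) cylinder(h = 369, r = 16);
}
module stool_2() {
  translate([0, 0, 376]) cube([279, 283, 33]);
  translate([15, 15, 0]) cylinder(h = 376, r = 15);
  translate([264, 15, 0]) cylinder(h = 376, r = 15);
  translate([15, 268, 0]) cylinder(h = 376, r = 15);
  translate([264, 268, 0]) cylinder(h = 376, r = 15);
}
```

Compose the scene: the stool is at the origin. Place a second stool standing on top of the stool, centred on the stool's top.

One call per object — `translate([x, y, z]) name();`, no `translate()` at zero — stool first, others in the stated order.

stool();
translate([29, 23, 408]) stool_2();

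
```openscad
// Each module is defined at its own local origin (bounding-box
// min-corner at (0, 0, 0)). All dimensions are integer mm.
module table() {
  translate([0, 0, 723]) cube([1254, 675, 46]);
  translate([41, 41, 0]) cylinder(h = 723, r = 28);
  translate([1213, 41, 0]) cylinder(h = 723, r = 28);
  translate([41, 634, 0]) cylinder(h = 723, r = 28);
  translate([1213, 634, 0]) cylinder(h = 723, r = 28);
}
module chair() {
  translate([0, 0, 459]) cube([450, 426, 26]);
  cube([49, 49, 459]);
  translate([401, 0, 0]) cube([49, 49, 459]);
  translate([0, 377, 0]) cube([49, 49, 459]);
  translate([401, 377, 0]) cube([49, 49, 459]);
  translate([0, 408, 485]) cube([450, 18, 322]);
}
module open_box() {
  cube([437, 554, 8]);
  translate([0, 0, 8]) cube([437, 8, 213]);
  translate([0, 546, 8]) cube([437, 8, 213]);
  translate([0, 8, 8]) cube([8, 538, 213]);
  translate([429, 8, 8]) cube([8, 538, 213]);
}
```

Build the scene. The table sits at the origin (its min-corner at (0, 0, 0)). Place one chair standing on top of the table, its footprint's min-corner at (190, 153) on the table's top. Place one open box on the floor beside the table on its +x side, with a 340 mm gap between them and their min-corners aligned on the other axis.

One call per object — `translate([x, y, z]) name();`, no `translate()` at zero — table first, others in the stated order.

table();
translate([190, 153, 769]) chair();
translate([1594, 0, 0]) open_box();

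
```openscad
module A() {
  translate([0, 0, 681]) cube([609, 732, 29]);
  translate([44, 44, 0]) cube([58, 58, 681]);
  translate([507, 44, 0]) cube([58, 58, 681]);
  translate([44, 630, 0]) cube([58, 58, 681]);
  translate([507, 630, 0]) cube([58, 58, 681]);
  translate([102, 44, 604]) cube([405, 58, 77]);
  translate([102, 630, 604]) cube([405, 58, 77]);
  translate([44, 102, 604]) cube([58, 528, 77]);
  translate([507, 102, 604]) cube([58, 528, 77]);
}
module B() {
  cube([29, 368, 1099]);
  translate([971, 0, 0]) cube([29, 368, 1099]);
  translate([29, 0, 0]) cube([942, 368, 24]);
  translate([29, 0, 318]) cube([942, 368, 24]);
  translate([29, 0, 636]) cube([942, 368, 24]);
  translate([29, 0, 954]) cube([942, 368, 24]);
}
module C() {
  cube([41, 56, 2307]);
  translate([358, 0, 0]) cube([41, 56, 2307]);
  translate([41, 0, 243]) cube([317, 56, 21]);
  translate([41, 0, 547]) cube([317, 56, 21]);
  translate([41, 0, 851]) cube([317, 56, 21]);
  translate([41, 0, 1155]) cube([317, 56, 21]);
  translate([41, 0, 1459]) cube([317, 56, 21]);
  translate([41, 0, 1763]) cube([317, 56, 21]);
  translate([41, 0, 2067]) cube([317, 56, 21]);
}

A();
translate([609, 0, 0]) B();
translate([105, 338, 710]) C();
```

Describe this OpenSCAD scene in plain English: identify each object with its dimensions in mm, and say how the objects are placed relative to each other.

A is a table: top 609 mm (x) × 732 mm (y), 29 mm thick, upper face at z = 710 mm, on four 58×58 mm square legs, each inset 44 mm from the nearest pair of top edges, running from z = 0 to the bottom of the top. Four apron rails, 58 mm thick and 77 mm tall, run between adjacent legs with their top edges flush with the underside of the top and their outer faces flush with the legs' outer faces.

B is an open bookshelf. Two side panels, each 29 mm thick, 368 mm deep and 1099 mm tall, stand 1000 mm apart (outside-to-outside). Between them sit 4 shelves, each 24 mm thick and 368 mm deep, spanning the full gap between the sides. The bottom shelf rests on the floor (its underside at z = 0) and the clear gap between one shelf's top and the next shelf's underside is 294 mm.

C is a straight ladder. Two 41×56 mm vertical rails, 2307 mm tall, stand 399 mm apart (outside-to-outside) with their front faces coplanar on the −y side. 7 rungs, each 56 mm deep and 21 mm tall, span between the inner faces of the rails, front faces flush with the rails. The lowest rung's underside is at z = 243 mm and rungs are spaced 304 mm apart (underside to underside).

The bookshelf is against the table's +x side, with their −y faces flush. The ladder is on top of the table, centred.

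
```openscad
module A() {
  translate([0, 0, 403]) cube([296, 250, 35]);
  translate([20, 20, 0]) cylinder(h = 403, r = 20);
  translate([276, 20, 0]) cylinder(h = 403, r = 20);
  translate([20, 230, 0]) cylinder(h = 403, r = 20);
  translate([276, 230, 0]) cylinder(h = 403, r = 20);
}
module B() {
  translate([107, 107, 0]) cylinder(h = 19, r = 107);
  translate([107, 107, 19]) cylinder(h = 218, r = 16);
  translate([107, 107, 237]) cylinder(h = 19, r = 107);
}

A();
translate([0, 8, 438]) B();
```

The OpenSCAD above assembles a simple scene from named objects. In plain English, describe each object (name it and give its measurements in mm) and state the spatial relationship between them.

A is a simple wooden stool: a rectangular seat 296 mm (x) by 250 mm (y), 35 mm thick, top face at z = 438 mm, on four round legs, each 40 mm in diameter. The legs rest on z = 0, each leg's axis is inset half a diameter from the nearest pair of seat edges (so the leg's bounding box is flush with the corner).

B is a spool: two coaxial disc flanges of radius 107 mm and thickness 19 mm, joined by a core cylinder of radius 16 mm and height 218 mm. The lower flange rests on z = 0 and the three cylinders share a vertical axis.

The spool is on top of the stool.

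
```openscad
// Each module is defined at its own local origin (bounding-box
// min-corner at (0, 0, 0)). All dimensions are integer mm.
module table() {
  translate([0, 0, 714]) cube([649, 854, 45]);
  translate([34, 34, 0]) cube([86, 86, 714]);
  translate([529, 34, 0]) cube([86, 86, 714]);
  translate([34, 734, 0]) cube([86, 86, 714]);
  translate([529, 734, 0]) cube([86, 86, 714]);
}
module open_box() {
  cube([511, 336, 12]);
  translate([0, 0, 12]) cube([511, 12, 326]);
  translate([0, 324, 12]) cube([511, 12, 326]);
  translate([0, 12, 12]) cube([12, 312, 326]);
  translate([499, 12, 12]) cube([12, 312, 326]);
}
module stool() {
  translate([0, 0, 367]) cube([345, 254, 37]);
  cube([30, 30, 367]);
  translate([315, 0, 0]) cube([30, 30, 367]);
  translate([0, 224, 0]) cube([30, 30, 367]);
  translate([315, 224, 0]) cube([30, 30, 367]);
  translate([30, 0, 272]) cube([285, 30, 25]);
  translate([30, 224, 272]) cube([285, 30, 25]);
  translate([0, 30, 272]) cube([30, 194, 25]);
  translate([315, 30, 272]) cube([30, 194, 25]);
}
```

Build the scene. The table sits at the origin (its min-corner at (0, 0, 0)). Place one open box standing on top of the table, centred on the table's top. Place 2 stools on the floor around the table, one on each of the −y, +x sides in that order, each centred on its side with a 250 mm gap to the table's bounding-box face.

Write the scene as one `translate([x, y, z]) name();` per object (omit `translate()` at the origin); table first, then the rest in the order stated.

table();
translate([69, 259, 759]) open_box();
translate([152, -504, 0]) stool();
translate([899, 300, 0]) stool();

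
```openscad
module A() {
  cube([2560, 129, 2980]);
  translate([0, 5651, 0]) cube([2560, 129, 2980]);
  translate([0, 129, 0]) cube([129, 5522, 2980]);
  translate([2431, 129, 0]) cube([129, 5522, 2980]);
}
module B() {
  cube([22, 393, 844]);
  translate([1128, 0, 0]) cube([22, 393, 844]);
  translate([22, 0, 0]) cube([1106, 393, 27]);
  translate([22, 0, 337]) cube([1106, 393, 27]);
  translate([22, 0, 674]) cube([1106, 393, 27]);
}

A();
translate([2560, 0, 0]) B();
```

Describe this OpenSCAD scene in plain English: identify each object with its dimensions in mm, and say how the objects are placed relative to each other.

A is a box-shaped house frame (walls only): outside footprint 2560×5780 mm, wall height 2980 mm, wall thickness 129 mm. The two y-facing walls run the full x-width; the two x-facing walls fit between the inner faces of the y-facing walls.

B is an open bookshelf. Two side panels, each 22 mm thick, 393 mm deep and 844 mm tall, stand 1150 mm apart (outside-to-outside). Between them sit 3 shelves, each 27 mm thick and 393 mm deep, spanning the full gap between the sides. The bottom shelf rests on the floor (its underside at z = 0) and the clear gap between one shelf's top and the next shelf's underside is 310 mm.

The bookshelf is against the house frame's +x side, with their −y faces flush.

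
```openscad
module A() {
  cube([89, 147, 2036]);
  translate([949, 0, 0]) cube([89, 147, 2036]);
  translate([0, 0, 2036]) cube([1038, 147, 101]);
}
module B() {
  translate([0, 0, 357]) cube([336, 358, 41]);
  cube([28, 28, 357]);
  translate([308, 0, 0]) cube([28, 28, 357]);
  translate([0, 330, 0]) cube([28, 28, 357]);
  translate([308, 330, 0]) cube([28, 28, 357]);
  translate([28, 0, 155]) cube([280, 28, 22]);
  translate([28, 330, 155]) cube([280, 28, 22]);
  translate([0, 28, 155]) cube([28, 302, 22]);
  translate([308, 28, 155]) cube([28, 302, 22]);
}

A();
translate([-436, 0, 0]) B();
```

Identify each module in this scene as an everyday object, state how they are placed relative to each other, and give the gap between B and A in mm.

The stool's nearest face is 100 mm from the door frame's −x face.

A is a door frame. B is a stool. The stool is on the floor beside the door frame on its −x side. The gap between the stool and the door frame is 100 mm.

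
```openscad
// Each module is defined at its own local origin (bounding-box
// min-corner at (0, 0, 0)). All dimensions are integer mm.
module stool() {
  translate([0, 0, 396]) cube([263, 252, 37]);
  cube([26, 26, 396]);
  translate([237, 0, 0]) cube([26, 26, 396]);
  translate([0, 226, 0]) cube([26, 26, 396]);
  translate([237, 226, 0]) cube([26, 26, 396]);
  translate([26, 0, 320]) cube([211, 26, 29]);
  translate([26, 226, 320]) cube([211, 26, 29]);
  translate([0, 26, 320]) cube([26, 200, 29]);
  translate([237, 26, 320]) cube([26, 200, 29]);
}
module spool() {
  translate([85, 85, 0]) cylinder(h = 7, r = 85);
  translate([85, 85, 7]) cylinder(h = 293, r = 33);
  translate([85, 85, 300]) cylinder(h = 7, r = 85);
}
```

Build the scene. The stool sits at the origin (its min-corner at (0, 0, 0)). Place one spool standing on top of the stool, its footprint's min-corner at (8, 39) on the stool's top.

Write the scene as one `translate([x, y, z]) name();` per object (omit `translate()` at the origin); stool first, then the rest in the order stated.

stool();
translate([8, 39, 433]) spool();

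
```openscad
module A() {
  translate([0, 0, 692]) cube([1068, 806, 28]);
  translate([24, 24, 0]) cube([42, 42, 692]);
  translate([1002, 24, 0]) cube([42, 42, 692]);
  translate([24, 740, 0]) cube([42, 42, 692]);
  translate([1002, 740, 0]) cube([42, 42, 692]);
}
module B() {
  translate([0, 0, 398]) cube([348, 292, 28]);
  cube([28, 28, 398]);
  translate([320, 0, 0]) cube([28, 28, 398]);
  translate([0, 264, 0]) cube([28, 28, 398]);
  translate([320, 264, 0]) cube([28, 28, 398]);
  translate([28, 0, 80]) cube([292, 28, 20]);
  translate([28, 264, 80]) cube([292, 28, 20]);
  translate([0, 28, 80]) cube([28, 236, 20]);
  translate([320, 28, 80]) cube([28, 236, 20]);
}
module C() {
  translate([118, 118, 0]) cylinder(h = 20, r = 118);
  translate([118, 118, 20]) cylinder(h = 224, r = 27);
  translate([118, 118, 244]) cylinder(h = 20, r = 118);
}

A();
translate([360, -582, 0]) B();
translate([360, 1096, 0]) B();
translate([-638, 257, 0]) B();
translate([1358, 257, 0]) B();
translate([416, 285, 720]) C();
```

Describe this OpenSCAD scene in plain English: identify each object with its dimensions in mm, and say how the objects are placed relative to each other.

A is a table: top 1068 mm (x) × 806 mm (y), 28 mm thick, upper face at z = 720 mm, on four 42×42 mm square legs, each inset 24 mm from the nearest pair of top edges, running from z = 0 to the bottom of the top.

B is a four-legged stool. The seat is 348×292 mm, 28 mm thick, top at z = 426 mm. It stands on four square legs, each 28×28 mm in cross-section, from z = 0 to the seat underside, each flush with a corner of the seat. Four stretchers, 28 mm wide and 20 mm tall, connect adjacent legs with their undersides at z = 80 mm, each running between the inner faces of the legs it joins and aligned with the legs' outer faces on the other axis.

C is a spool: two coaxial disc flanges of radius 118 mm and thickness 20 mm, joined by a core cylinder of radius 27 mm and height 224 mm. The lower flange rests on z = 0 and the three cylinders share a vertical axis.

Four stools sit around the table at the −y, +y, −x, +x sides. The spool is on top of the table, centred.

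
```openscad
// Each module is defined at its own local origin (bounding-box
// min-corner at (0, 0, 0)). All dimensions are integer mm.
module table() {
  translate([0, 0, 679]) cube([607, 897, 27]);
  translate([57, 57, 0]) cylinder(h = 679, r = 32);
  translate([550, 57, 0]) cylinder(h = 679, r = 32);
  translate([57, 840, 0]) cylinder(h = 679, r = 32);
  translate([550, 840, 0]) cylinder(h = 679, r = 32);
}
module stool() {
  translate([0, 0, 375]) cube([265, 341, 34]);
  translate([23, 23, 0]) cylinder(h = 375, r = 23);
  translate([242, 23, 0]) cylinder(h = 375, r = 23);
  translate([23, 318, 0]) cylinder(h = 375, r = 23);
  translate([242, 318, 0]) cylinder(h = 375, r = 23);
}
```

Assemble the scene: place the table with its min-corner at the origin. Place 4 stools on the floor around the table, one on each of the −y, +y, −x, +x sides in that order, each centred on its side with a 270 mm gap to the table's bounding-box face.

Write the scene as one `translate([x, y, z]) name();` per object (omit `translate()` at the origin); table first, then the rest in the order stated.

table();
translate([171, -611, 0]) stool();
translate([171, 1167, 0]) stool();
translate([-535, 278, 0]) stool();
translate([877, 278, 0]) stool();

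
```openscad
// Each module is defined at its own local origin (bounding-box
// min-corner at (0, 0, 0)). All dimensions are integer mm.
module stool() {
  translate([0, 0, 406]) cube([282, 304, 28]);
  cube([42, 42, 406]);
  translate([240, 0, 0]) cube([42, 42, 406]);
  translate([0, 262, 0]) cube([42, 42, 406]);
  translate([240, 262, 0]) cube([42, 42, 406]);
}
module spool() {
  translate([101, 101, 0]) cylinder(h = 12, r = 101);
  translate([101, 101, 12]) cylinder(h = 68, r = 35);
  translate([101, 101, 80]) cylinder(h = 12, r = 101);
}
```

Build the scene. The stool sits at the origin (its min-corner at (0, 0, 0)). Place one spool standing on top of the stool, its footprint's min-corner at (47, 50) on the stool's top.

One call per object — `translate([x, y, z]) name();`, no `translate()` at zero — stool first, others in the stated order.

stool();
translate([47, 50, 434]) spool();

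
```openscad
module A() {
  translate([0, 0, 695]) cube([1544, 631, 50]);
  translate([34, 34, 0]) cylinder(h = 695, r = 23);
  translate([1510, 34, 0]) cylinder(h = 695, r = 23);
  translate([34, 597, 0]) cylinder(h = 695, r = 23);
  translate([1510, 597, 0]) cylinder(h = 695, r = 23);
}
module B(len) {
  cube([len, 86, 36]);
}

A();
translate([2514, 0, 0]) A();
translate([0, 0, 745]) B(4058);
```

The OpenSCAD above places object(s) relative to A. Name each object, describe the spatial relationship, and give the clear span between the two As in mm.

A is a table. B is a beam. A beam spans the tops of two tables. The clear span between the two tables is 970 mm.

Second table starts at x = 2514; first ends at x = 1544; clear span = 2514 − 1544 = 970 mm.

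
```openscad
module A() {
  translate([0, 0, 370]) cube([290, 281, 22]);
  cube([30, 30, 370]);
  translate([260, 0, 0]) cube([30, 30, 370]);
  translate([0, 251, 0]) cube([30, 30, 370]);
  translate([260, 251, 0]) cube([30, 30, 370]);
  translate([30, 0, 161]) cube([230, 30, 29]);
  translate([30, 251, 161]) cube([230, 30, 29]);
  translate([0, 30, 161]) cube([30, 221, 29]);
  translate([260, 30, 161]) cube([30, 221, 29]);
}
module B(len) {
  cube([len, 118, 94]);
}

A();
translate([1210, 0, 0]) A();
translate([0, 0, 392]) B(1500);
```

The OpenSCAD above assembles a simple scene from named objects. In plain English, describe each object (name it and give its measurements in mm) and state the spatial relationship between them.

A is a simple wooden stool: a rectangular seat 290 mm (x) by 281 mm (y), 22 mm thick, top face at z = 392 mm, on four square legs, each 30×30 mm in cross-section. The legs rest on z = 0, each flush with a corner of the seat. Four stretchers, 30 mm wide and 29 mm tall, connect adjacent legs with their undersides at z = 161 mm, each running between the inner faces of the legs it joins and aligned with the legs' outer faces on the other axis.

B is a rectangular beam 1500 mm long (x), 118 mm deep (y), 94 mm thick (z).

The beam spans the tops of two stools placed 920 mm apart, resting at z = 392 mm.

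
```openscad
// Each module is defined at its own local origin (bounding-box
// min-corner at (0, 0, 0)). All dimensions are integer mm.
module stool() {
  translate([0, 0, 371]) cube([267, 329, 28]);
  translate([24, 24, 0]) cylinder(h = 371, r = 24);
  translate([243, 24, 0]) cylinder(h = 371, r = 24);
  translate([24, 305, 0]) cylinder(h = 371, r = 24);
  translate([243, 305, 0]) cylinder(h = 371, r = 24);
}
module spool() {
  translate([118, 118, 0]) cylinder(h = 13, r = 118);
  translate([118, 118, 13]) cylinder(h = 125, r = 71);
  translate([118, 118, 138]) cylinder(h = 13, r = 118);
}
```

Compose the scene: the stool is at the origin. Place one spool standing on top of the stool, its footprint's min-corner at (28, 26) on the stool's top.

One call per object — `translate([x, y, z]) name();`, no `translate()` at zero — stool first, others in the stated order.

stool();
translate([28, 26, 399]) spool();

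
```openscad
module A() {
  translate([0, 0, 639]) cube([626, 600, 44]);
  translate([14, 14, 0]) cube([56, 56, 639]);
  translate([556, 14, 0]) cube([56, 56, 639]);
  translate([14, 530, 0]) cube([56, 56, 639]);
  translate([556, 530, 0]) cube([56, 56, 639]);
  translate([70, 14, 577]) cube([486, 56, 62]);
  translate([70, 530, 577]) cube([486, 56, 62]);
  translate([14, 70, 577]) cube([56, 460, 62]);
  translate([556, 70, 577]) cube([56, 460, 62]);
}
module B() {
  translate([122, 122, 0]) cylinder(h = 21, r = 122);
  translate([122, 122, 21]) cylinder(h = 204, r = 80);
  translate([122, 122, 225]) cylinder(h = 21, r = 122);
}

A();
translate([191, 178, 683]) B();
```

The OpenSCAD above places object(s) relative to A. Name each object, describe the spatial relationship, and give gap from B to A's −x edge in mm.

A is a table. B is a spool. The spool is on top of the table, centred. The gap from the spool to the table's −x edge is 191 mm.

The spool's min-x is at 191; the table's min-x is 0; gap = 191 mm.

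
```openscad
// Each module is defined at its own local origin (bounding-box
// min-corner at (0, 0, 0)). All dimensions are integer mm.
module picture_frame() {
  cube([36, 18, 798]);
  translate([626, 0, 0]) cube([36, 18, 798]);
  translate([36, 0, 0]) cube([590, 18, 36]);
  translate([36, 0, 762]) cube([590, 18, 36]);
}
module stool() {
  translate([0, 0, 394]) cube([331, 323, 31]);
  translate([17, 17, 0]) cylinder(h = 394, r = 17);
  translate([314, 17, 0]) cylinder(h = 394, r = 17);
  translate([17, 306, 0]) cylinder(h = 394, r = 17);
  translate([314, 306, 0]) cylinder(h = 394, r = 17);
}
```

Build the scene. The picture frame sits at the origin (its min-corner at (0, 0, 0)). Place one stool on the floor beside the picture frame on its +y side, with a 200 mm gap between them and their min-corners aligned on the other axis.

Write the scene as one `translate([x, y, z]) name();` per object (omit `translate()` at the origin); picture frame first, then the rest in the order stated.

picture_frame();
translate([0, 218, 0]) stool();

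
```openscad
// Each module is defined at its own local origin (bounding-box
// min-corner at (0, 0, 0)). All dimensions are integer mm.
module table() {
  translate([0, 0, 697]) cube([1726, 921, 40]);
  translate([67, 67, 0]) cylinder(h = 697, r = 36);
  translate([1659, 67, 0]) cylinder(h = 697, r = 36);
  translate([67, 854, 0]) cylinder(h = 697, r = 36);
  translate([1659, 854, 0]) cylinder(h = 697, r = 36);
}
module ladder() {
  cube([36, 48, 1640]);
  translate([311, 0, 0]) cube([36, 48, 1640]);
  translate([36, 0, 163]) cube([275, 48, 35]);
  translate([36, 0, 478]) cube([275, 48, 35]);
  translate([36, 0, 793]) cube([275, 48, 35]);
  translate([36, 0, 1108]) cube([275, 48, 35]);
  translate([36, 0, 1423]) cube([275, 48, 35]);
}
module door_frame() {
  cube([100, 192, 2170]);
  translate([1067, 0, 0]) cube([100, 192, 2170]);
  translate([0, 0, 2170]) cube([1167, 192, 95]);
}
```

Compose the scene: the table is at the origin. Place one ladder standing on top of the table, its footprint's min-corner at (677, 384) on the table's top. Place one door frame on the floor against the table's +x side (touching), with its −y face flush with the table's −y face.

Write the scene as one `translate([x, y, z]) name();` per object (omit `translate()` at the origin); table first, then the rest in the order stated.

table();
translate([677, 384, 737]) ladder();
translate([1726, 0, 0]) door_frame();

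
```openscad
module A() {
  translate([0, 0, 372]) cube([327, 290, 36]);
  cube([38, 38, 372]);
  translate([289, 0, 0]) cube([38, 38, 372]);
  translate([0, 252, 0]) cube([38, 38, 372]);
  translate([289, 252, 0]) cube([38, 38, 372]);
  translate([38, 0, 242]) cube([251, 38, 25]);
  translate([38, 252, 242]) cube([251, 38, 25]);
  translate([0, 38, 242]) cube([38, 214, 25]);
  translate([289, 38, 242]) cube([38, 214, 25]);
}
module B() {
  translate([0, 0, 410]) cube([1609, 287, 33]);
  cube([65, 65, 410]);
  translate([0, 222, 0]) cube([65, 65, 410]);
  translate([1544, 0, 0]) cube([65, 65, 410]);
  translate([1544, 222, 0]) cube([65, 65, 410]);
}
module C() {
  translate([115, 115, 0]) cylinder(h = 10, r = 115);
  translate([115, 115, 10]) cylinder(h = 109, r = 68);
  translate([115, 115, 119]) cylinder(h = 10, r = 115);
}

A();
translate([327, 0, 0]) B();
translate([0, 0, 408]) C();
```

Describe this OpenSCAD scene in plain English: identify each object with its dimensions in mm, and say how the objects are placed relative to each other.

A is a four-legged stool. The seat is 327×290 mm, 36 mm thick, top at z = 408 mm. It stands on four square legs, each 38×38 mm in cross-section, from z = 0 to the seat underside, each flush with a corner of the seat. Four stretchers, 38 mm wide and 25 mm tall, connect adjacent legs with their undersides at z = 242 mm, each running between the inner faces of the legs it joins and aligned with the legs' outer faces on the other axis.

B is a bench: a 1609×287 mm seat slab, 33 mm thick, top at z = 443 mm, on four 65×65 mm square legs flush with the seat corners and standing on z = 0.

C is a spool: two coaxial disc flanges of radius 115 mm and thickness 10 mm, joined by a core cylinder of radius 68 mm and height 109 mm. The lower flange rests on z = 0 and the three cylinders share a vertical axis.

The bench is against the stool's +x side, with their −y faces flush. The spool is on top of the stool.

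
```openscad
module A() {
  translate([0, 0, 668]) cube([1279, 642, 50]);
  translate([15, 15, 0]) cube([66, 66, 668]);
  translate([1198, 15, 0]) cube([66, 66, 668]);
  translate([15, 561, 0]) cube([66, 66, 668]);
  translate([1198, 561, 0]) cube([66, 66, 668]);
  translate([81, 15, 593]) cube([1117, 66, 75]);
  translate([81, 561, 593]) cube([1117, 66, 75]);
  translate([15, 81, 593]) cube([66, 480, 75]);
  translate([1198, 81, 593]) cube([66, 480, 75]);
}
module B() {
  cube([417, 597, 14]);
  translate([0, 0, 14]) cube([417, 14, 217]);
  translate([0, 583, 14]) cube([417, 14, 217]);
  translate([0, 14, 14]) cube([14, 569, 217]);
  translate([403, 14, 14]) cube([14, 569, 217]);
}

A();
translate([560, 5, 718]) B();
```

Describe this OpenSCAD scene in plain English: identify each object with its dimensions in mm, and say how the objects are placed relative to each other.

A is a rectangular dining table. The top is 1279×642×50 mm with its upper surface at z = 718 mm. It stands on four 66×66 mm square legs, each inset 15 mm from the nearest pair of top edges, running from the floor to the underside of the top. Four apron rails, 66 mm thick and 75 mm tall, run between adjacent legs with their top edges flush with the underside of the top and their outer faces flush with the legs' outer faces.

B is an open-topped rectangular box: outside dimensions 417×597×231 mm, with a uniform wall and base thickness of 14 mm. The base is a full 417×597 slab on the floor; four walls sit on top of the base. The front and back walls (the −y and +y sides) span the full width; the two side walls fit between them.

The open box is on top of the table.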